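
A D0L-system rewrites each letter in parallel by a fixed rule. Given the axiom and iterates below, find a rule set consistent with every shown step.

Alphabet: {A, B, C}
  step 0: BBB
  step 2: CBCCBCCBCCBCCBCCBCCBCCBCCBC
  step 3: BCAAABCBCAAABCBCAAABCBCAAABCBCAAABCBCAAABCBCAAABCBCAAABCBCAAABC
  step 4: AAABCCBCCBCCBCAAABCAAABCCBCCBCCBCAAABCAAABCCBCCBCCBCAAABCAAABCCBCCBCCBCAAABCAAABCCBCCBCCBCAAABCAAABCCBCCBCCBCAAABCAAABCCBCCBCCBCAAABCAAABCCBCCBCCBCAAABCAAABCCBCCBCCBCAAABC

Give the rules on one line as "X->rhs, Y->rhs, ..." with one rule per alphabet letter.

A->CBC, B->AAA, C->BC

  step 3 ⇒ step 4: BCAAABCBCAAABCBCAAABCBCAAABCBCAAABCBCAAABCBCAAABCBCAAABCBCAAABC ⇒ AAA·BC·CBC·CBC·CBC·AAA·BC·AAA·BC·CBC·CBC·CBC·AAA·BC·AAA·BC·CBC·CBC·CBC·AAA·BC·AAA·BC·CBC·CBC·CBC·AAA·BC·AAA·BC·CBC·CBC·CBC·AAA·BC·AAA·BC·CBC·CBC·CBC·AAA·BC·AAA·BC·CBC·CBC·CBC·AAA·BC·AAA·BC·CBC·CBC·CBC·AAA·BC·AAA·BC·CBC·CBC·CBC·AAA·BC
    A ↦ CBC
    B ↦ AAA
    C ↦ BC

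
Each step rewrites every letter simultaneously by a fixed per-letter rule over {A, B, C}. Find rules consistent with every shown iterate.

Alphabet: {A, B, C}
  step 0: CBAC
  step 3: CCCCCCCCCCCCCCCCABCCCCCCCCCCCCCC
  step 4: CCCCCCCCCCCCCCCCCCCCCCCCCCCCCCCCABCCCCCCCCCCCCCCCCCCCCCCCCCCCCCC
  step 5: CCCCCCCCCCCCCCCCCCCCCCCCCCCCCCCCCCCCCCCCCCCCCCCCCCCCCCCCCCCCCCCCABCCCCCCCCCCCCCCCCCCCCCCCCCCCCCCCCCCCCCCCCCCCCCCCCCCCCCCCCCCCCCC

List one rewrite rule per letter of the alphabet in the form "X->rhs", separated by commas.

  step 4 ⇒ step 5: CCCCCCCCCCCCCCCCCCCCCCCCCCCCCCCCABCCCCCCCCCCCCCCCCCCCCCCCCCCCCCC ⇒ CC·CC·CC·CC·CC·CC·CC·CC·CC·CC·CC·CC·CC·CC·CC·CC·CC·CC·CC·CC·CC·CC·CC·CC·CC·CC·CC·CC·CC·CC·CC·CC·AB·CC·CC·CC·CC·CC·CC·CC·CC·CC·CC·CC·CC·CC·CC·CC·CC·CC·CC·CC·CC·CC·CC·CC·CC·CC·CC·CC·CC·CC·CC·CC
    A ↦ AB
    B ↦ CC
    C ↦ CC

A->AB, B->CC, C->CC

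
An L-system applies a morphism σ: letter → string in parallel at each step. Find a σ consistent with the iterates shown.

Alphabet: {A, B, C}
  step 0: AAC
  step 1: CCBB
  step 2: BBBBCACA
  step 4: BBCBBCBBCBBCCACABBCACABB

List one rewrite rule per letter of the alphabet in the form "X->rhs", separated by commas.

A->C, B->CA, C->BB

  step 1 ⇒ step 2: CCBB ⇒ BB·BB·CA·CA
    B ↦ CA
    C ↦ BB
  step 0 ⇒ step 1: AAC ⇒ C·C·BB
    A ↦ C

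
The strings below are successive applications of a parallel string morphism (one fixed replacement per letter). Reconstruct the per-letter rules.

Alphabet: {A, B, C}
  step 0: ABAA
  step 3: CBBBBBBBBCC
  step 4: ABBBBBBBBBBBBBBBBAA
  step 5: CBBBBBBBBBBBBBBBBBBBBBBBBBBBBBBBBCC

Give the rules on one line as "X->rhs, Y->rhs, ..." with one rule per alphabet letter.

  step 4 ⇒ step 5: ABBBBBBBBBBBBBBBBAA ⇒ C·BB·BB·BB·BB·BB·BB·BB·BB·BB·BB·BB·BB·BB·BB·BB·BB·C·C
    A ↦ C
    B ↦ BB
  step 3 ⇒ step 4: CBBBBBBBBCC ⇒ A·BB·BB·BB·BB·BB·BB·BB·BB·A·A
    C ↦ A

A->C, B->BB, C->A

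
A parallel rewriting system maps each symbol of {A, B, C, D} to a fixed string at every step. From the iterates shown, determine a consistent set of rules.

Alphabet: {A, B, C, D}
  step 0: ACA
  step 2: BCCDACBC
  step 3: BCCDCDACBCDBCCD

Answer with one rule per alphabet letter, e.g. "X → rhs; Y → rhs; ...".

A->B, B->BC, C->CD, D->AC

  step 2 ⇒ step 3: BCCDACBC ⇒ BC·CD·CD·AC·B·CD·BC·CD
    A ↦ B
    B ↦ BC
    C ↦ CD
    D ↦ AC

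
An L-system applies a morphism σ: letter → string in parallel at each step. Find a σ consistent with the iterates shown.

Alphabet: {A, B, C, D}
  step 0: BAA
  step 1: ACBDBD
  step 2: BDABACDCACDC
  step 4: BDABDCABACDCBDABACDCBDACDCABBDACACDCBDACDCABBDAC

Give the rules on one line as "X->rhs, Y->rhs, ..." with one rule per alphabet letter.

A->BD, B->AC, C->AB, D->DC

  step 1 ⇒ step 2: ACBDBD ⇒ BD·AB·AC·DC·AC·DC
    A ↦ BD
    B ↦ AC
    C ↦ AB
    D ↦ DC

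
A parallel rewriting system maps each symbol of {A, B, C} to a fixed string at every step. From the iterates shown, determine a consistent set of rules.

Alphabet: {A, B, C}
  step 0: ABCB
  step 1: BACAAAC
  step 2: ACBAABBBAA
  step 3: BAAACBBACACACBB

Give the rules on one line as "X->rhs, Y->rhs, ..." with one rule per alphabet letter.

  step 2 ⇒ step 3: ACBAABBBAA ⇒ B·AA·AC·B·B·AC·AC·AC·B·B
    A ↦ B
    B ↦ AC
    C ↦ AA

A->B, B->AC, C->AA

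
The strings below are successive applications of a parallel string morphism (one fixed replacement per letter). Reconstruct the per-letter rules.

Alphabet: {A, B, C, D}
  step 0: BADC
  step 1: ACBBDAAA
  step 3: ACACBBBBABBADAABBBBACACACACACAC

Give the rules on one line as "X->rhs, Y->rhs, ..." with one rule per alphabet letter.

A->BB, B->AC, C->A, D->DAA

  step 0 ⇒ step 1: BADC ⇒ AC·BB·DAA·A
    A ↦ BB
    B ↦ AC
    C ↦ A
    D ↦ DAA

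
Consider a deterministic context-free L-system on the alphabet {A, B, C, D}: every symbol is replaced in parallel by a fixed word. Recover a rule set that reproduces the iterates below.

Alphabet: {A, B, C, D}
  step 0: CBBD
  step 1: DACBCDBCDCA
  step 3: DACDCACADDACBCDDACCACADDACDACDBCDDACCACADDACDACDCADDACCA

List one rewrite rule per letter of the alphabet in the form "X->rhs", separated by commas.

  step 0 ⇒ step 1: CBBD ⇒ DAC·BCD·BCD·CA
    B ↦ BCD
    C ↦ DAC
    D ↦ CA
    A ↦ D  (constrained at step 1)

A->D, B->BCD, C->DAC, D->CA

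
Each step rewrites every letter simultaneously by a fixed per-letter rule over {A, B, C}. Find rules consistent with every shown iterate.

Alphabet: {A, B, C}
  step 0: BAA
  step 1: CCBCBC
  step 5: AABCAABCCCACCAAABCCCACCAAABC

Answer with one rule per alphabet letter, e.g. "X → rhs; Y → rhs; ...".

  step 0 ⇒ step 1: BAA ⇒ CC·BC·BC
    A ↦ BC
    B ↦ CC
    C ↦ A  (constrained at step 1)

A->BC, B->CC, C->A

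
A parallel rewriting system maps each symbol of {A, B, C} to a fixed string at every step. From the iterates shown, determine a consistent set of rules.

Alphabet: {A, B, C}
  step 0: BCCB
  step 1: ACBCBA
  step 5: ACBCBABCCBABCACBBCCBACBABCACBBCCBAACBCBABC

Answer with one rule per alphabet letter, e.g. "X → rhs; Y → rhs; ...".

A->BC, B->A, C->CB

  step 0 ⇒ step 1: BCCB ⇒ A·CB·CB·A
    B ↦ A
    C ↦ CB
    A ↦ BC  (constrained at step 1)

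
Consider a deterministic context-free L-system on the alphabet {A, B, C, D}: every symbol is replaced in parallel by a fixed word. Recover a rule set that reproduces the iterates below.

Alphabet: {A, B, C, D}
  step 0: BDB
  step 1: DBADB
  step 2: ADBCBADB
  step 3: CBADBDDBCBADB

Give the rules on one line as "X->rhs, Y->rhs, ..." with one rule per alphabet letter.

A->CB, B->DB, C->D, D->A

  step 2 ⇒ step 3: ADBCBADB ⇒ CB·A·DB·D·DB·CB·A·DB
    A ↦ CB
    B ↦ DB
    C ↦ D
    D ↦ A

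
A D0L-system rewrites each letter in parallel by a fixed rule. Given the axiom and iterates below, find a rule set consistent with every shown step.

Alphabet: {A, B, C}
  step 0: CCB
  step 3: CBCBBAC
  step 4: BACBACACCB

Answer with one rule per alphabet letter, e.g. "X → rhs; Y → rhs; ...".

A->C, B->AC, C->B

  step 3 ⇒ step 4: CBCBBAC ⇒ B·AC·B·AC·AC·C·B
    A ↦ C
    B ↦ AC
    C ↦ B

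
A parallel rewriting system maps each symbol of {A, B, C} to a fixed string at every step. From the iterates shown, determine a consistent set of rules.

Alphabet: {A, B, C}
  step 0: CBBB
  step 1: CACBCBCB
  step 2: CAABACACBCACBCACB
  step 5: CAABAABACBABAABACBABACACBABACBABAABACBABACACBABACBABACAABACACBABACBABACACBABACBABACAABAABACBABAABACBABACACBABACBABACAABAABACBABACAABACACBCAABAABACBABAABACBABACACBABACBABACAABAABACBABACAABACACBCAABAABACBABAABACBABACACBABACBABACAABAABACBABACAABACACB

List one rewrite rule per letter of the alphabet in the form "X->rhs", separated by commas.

A->ABA, B->CB, C->CA

  step 1 ⇒ step 2: CACBCBCB ⇒ CA·ABA·CA·CB·CA·CB·CA·CB
    A ↦ ABA
    B ↦ CB
    C ↦ CA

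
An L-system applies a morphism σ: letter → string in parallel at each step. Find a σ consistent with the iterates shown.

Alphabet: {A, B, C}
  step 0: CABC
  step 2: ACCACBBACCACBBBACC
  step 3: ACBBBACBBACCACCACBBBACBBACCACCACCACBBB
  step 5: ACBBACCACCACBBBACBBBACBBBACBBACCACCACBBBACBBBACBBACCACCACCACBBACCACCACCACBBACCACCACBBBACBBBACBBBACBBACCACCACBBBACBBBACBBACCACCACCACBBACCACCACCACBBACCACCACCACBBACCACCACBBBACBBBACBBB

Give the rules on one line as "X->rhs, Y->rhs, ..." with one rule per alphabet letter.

  step 2 ⇒ step 3: ACCACBBACCACBBBACC ⇒ ACB·B·B·ACB·B·ACC·ACC·ACB·B·B·ACB·B·ACC·ACC·ACC·ACB·B·B
    A ↦ ACB
    B ↦ ACC
    C ↦ B

A->ACB, B->ACC, C->B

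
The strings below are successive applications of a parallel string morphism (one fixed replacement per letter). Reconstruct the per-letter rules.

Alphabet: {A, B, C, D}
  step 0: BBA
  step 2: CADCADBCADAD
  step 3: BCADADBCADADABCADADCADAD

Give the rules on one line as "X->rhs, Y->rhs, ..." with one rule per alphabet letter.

A->CAD, B->A, C->B, D->AD

  step 2 ⇒ step 3: CADCADBCADAD ⇒ B·CAD·AD·B·CAD·AD·A·B·CAD·AD·CAD·AD
    A ↦ CAD
    B ↦ A
    C ↦ B
    D ↦ AD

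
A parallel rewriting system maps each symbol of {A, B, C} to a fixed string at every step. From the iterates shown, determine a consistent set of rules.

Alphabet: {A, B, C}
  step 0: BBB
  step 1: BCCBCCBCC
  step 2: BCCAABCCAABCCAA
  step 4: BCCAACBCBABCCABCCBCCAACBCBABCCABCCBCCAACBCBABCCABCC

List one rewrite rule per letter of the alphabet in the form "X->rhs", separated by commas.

  step 1 ⇒ step 2: BCCBCCBCC ⇒ BCC·A·A·BCC·A·A·BCC·A·A
    B ↦ BCC
    C ↦ A
    A ↦ CB  (constrained at step 2)

A->CB, B->BCC, C->A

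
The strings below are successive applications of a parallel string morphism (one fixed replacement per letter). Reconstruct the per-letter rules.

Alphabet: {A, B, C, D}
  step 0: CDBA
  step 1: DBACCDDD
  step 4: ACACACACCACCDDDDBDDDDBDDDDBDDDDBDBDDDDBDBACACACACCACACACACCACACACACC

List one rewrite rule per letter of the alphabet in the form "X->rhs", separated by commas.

A->DDD, B->C, C->DB, D->AC

  step 0 ⇒ step 1: CDBA ⇒ DB·AC·C·DDD
    A ↦ DDD
    B ↦ C
    C ↦ DB
    D ↦ AC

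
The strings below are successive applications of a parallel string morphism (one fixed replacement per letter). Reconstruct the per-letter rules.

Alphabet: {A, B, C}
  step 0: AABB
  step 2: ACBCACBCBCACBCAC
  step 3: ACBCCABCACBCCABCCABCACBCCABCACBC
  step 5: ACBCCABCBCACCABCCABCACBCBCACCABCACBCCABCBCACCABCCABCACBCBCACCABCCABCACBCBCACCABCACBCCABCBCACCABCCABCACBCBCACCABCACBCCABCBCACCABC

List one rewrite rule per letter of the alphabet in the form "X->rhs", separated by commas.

A->AC, B->CA, C->BC

  step 2 ⇒ step 3: ACBCACBCBCACBCAC ⇒ AC·BC·CA·BC·AC·BC·CA·BC·CA·BC·AC·BC·CA·BC·AC·BC
    A ↦ AC
    B ↦ CA
    C ↦ BC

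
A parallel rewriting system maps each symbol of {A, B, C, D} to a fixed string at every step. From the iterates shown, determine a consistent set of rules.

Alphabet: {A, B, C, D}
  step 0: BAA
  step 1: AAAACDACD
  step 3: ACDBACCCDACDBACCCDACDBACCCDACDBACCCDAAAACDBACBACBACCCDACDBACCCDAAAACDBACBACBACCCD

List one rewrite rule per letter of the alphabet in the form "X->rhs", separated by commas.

A->ACD, B->AAA, C->BAC, D->CCD

  step 0 ⇒ step 1: BAA ⇒ AAA·ACD·ACD
    A ↦ ACD
    B ↦ AAA
    C ↦ BAC  (constrained at step 1)
    D ↦ CCD  (constrained at step 1)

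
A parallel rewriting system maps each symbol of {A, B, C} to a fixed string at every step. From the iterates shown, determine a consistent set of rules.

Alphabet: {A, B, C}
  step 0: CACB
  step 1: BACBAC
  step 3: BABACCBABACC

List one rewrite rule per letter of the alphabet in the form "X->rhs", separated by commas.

A->C, B->C, C->BA

  step 0 ⇒ step 1: CACB ⇒ BA·C·BA·C
    A ↦ C
    B ↦ C
    C ↦ BA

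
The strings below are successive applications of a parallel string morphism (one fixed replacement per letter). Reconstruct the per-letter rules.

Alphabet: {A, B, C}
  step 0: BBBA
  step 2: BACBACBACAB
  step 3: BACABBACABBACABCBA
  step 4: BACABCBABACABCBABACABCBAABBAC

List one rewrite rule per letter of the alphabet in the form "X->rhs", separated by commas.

A->C, B->BA, C->AB

  step 3 ⇒ step 4: BACABBACABBACABCBA ⇒ BA·C·AB·C·BA·BA·C·AB·C·BA·BA·C·AB·C·BA·AB·BA·C
    A ↦ C
    B ↦ BA
    C ↦ AB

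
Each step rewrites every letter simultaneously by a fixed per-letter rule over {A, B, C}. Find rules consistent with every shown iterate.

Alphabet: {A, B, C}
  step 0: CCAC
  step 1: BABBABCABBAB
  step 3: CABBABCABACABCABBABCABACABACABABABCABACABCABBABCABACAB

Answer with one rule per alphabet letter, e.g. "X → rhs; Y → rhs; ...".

  step 0 ⇒ step 1: CCAC ⇒ BAB·BAB·CAB·BAB
    A ↦ CAB
    C ↦ BAB
    B ↦ A  (constrained at step 1)

A->CAB, B->A, C->BAB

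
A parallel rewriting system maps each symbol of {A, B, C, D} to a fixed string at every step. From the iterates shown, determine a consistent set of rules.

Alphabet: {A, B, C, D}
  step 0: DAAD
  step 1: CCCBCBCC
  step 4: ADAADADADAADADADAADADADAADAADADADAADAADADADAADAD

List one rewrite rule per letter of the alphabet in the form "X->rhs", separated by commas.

A->CB, B->A, C->AD, D->CC

  step 0 ⇒ step 1: DAAD ⇒ CC·CB·CB·CC
    A ↦ CB
    D ↦ CC
    B ↦ A  (constrained at step 1)
    C ↦ AD  (constrained at step 1)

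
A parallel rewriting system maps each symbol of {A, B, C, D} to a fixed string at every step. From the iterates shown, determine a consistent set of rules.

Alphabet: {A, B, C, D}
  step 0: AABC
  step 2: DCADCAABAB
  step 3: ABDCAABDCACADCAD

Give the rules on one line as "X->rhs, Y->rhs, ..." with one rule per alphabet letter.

  step 2 ⇒ step 3: DCADCAABAB ⇒ AB·D·CA·AB·D·CA·CA·D·CA·D
    A ↦ CA
    B ↦ D
    C ↦ D
    D ↦ AB

A->CA, B->D, C->D, D->AB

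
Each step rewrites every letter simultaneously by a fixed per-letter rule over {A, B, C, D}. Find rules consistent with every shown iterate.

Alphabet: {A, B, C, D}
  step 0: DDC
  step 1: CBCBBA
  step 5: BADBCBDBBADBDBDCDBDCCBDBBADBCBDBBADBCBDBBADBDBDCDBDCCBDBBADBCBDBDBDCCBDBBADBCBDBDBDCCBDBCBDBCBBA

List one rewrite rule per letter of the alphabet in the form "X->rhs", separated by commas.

A->DC, B->DB, C->BA, D->CB

  step 0 ⇒ step 1: DDC ⇒ CB·CB·BA
    C ↦ BA
    D ↦ CB
    A ↦ DC  (constrained at step 1)
    B ↦ DB  (constrained at step 1)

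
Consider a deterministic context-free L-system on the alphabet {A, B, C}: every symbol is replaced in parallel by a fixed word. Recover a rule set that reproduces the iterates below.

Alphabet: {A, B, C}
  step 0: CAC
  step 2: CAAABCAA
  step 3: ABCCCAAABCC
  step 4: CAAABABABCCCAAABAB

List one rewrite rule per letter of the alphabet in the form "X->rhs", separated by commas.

A->C, B->AA, C->AB

  step 3 ⇒ step 4: ABCCCAAABCC ⇒ C·AA·AB·AB·AB·C·C·C·AA·AB·AB
    A ↦ C
    B ↦ AA
    C ↦ AB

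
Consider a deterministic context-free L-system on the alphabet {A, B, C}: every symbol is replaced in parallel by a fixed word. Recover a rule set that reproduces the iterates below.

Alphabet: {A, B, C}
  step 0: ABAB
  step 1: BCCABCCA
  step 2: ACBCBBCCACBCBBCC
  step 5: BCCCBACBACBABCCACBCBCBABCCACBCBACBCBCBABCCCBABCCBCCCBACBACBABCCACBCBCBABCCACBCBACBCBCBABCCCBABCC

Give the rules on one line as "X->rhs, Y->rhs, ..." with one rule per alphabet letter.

A->BCC, B->A, C->CB

  step 1 ⇒ step 2: BCCABCCA ⇒ A·CB·CB·BCC·A·CB·CB·BCC
    A ↦ BCC
    B ↦ A
    C ↦ CB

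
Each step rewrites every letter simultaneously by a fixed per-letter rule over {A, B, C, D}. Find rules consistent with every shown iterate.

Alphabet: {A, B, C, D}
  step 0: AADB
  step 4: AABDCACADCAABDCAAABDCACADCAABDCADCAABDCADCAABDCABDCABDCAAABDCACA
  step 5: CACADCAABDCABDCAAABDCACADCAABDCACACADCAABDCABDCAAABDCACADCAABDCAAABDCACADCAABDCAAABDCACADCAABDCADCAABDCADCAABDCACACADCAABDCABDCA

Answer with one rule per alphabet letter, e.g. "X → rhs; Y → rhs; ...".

  step 4 ⇒ step 5: AABDCACADCAABDCAAABDCACADCAABDCADCAABDCADCAABDCABDCABDCAAABDCACA ⇒ CA·CA·DC·AA·BD·CA·BD·CA·AA·BD·CA·CA·DC·AA·BD·CA·CA·CA·DC·AA·BD·CA·BD·CA·AA·BD·CA·CA·DC·AA·BD·CA·AA·BD·CA·CA·DC·AA·BD·CA·AA·BD·CA·CA·DC·AA·BD·CA·DC·AA·BD·CA·DC·AA·BD·CA·CA·CA·DC·AA·BD·CA·BD·CA
    A ↦ CA
    B ↦ DC
    C ↦ BD
    D ↦ AA

A->CA, B->DC, C->BD, D->AA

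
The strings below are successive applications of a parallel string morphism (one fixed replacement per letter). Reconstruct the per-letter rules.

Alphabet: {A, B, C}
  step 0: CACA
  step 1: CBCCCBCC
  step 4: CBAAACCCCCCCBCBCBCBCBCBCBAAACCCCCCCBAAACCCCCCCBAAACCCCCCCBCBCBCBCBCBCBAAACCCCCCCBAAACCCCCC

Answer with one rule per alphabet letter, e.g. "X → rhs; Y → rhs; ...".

  step 0 ⇒ step 1: CACA ⇒ CB·CC·CB·CC
    A ↦ CC
    C ↦ CB
    B ↦ AAA  (constrained at step 1)

A->CC, B->AAA, C->CB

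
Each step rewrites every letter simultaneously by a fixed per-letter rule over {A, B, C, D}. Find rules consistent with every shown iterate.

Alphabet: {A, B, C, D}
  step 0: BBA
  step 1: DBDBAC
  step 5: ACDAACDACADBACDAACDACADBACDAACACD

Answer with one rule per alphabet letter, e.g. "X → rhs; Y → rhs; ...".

A->AC, B->DB, C->D, D->A

  step 0 ⇒ step 1: BBA ⇒ DB·DB·AC
    A ↦ AC
    B ↦ DB
    C ↦ D  (constrained at step 1)
    D ↦ A  (constrained at step 1)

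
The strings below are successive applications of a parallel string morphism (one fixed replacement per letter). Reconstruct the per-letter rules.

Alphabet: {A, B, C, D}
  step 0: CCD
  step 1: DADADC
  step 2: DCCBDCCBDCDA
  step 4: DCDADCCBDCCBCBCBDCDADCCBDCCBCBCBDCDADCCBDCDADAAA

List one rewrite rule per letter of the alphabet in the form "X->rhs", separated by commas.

  step 1 ⇒ step 2: DADADC ⇒ DC·CB·DC·CB·DC·DA
    A ↦ CB
    C ↦ DA
    D ↦ DC
    B ↦ AA  (constrained at step 2)

A->CB, B->AA, C->DA, D->DC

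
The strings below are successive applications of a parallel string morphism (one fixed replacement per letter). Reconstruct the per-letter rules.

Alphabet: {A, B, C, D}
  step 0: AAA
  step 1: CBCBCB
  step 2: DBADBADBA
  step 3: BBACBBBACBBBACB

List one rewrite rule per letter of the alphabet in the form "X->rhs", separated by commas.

A->CB, B->BA, C->D, D->B

  step 2 ⇒ step 3: DBADBADBA ⇒ B·BA·CB·B·BA·CB·B·BA·CB
    A ↦ CB
    B ↦ BA
    D ↦ B
  step 1 ⇒ step 2: CBCBCB ⇒ D·BA·D·BA·D·BA
    C ↦ D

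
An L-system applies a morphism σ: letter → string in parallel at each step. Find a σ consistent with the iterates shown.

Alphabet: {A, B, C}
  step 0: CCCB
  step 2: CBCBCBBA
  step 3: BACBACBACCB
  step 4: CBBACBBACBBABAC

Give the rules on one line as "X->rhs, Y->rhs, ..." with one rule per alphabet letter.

  step 3 ⇒ step 4: BACBACBACCB ⇒ C·B·BA·C·B·BA·C·B·BA·BA·C
    A ↦ B
    B ↦ C
    C ↦ BA

A->B, B->C, C->BA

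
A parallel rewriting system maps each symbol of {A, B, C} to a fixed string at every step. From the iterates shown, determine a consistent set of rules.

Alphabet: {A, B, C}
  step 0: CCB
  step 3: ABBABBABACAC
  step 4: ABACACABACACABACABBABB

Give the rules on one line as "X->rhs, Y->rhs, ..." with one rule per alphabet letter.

A->AB, B->AC, C->B

  step 3 ⇒ step 4: ABBABBABACAC ⇒ AB·AC·AC·AB·AC·AC·AB·AC·AB·B·AB·B
    A ↦ AB
    B ↦ AC
    C ↦ B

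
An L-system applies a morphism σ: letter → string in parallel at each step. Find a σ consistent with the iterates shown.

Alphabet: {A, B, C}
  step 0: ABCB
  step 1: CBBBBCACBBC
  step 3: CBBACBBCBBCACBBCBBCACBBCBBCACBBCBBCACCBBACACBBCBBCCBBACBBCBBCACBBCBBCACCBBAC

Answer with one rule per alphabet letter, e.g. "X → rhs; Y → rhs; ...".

  step 0 ⇒ step 1: ABCB ⇒ CBB·BBC·AC·BBC
    A ↦ CBB
    B ↦ BBC
    C ↦ AC

A->CBB, B->BBC, C->AC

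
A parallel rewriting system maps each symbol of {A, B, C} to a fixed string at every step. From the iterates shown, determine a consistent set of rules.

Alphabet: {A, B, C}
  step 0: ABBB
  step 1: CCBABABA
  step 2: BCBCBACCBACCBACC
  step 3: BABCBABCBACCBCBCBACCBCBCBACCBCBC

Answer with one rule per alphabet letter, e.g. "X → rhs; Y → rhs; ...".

  step 2 ⇒ step 3: BCBCBACCBACCBACC ⇒ BA·BC·BA·BC·BA·CC·BC·BC·BA·CC·BC·BC·BA·CC·BC·BC
    A ↦ CC
    B ↦ BA
    C ↦ BC

A->CC, B->BA, C->BC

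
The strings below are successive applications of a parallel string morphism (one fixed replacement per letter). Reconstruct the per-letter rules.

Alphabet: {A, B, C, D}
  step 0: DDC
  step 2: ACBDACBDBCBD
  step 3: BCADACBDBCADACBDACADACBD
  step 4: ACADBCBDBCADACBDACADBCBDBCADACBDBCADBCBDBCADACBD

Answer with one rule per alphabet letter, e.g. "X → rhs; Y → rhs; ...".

A->BC, B->AC, C->AD, D->BD

  step 3 ⇒ step 4: BCADACBDBCADACBDACADACBD ⇒ AC·AD·BC·BD·BC·AD·AC·BD·AC·AD·BC·BD·BC·AD·AC·BD·BC·AD·BC·BD·BC·AD·AC·BD
    A ↦ BC
    B ↦ AC
    C ↦ AD
    D ↦ BD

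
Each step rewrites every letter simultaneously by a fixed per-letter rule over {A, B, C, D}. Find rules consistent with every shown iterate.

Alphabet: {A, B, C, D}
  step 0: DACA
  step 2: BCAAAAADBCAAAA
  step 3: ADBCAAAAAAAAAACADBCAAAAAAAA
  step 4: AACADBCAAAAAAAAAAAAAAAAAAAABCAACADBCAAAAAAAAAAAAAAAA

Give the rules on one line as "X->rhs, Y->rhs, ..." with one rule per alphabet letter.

  step 3 ⇒ step 4: ADBCAAAAAAAAAACADBCAAAAAAAA ⇒ AA·C·AD·BC·AA·AA·AA·AA·AA·AA·AA·AA·AA·AA·BC·AA·C·AD·BC·AA·AA·AA·AA·AA·AA·AA·AA
    A ↦ AA
    B ↦ AD
    C ↦ BC
    D ↦ C

A->AA, B->AD, C->BC, D->C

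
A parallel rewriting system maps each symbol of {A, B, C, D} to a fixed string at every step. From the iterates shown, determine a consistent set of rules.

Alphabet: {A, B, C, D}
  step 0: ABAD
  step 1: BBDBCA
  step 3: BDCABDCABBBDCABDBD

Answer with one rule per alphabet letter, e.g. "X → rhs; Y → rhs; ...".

A->B, B->BD, C->B, D->CA

  step 0 ⇒ step 1: ABAD ⇒ B·BD·B·CA
    A ↦ B
    B ↦ BD
    D ↦ CA
    C ↦ B  (constrained at step 1)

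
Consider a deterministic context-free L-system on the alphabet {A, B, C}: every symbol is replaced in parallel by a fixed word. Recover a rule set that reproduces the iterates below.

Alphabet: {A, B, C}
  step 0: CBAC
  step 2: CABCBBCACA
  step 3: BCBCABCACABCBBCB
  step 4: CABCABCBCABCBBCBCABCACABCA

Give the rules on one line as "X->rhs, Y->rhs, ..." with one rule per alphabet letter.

  step 3 ⇒ step 4: BCBCABCACABCBBCB ⇒ CA·B·CA·B·CB·CA·B·CB·B·CB·CA·B·CA·CA·B·CA
    A ↦ CB
    B ↦ CA
    C ↦ B

A->CB, B->CA, C->B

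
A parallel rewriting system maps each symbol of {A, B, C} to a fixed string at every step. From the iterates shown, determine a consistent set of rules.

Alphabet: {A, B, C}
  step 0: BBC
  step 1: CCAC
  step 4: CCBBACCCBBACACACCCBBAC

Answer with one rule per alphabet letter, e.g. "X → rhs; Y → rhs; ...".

A->BB, B->C, C->AC

  step 0 ⇒ step 1: BBC ⇒ C·C·AC
    B ↦ C
    C ↦ AC
    A ↦ BB  (constrained at step 1)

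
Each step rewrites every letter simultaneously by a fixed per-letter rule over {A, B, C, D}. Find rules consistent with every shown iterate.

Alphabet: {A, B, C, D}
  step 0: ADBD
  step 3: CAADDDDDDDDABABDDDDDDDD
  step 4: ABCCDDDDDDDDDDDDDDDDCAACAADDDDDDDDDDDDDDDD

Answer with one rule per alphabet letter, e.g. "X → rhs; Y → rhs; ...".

  step 3 ⇒ step 4: CAADDDDDDDDABABDDDDDDDD ⇒ AB·C·C·DD·DD·DD·DD·DD·DD·DD·DD·C·AA·C·AA·DD·DD·DD·DD·DD·DD·DD·DD
    A ↦ C
    B ↦ AA
    C ↦ AB
    D ↦ DD

A->C, B->AA, C->AB, D->DD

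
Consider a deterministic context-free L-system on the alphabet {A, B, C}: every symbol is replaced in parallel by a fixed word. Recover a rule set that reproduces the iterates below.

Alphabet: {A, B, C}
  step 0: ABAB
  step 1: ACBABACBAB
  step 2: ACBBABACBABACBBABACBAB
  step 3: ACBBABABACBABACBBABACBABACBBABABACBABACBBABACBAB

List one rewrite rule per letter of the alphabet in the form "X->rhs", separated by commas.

  step 2 ⇒ step 3: ACBBABACBABACBBABACBAB ⇒ ACB·B·AB·AB·ACB·AB·ACB·B·AB·ACB·AB·ACB·B·AB·AB·ACB·AB·ACB·B·AB·ACB·AB
    A ↦ ACB
    B ↦ AB
    C ↦ B

A->ACB, B->AB, C->B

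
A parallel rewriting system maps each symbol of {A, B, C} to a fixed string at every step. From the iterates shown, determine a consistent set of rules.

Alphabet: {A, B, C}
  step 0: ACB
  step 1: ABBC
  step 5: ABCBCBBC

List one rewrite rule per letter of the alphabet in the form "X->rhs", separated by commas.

A->AB, B->C, C->B

  step 0 ⇒ step 1: ACB ⇒ AB·B·C
    A ↦ AB
    B ↦ C
    C ↦ B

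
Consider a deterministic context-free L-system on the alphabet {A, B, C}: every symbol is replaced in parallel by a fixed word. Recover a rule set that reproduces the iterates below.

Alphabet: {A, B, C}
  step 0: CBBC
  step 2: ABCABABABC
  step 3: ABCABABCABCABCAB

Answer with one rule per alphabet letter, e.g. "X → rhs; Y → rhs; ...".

  step 2 ⇒ step 3: ABCABABABC ⇒ AB·C·AB·AB·C·AB·C·AB·C·AB
    A ↦ AB
    B ↦ C
    C ↦ AB

A->AB, B->C, C->AB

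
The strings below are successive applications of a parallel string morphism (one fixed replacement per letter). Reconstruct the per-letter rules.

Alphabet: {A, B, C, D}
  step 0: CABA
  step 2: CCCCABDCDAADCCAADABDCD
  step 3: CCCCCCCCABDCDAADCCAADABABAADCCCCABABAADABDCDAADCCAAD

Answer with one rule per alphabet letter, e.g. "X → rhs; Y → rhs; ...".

A->AB, B->DCD, C->CC, D->AAD

  step 2 ⇒ step 3: CCCCABDCDAADCCAADABDCD ⇒ CC·CC·CC·CC·AB·DCD·AAD·CC·AAD·AB·AB·AAD·CC·CC·AB·AB·AAD·AB·DCD·AAD·CC·AAD
    A ↦ AB
    B ↦ DCD
    C ↦ CC
    D ↦ AAD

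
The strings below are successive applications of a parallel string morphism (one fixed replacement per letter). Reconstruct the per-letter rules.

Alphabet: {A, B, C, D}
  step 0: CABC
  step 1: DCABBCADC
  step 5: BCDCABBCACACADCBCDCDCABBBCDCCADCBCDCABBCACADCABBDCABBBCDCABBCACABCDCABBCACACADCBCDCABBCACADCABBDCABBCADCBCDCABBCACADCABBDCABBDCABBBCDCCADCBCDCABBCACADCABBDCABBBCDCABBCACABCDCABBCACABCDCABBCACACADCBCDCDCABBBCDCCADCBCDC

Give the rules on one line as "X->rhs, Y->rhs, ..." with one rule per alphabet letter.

A->ABB, B->CA, C->DC, D->BC

  step 0 ⇒ step 1: CABC ⇒ DC·ABB·CA·DC
    A ↦ ABB
    B ↦ CA
    C ↦ DC
    D ↦ BC  (constrained at step 1)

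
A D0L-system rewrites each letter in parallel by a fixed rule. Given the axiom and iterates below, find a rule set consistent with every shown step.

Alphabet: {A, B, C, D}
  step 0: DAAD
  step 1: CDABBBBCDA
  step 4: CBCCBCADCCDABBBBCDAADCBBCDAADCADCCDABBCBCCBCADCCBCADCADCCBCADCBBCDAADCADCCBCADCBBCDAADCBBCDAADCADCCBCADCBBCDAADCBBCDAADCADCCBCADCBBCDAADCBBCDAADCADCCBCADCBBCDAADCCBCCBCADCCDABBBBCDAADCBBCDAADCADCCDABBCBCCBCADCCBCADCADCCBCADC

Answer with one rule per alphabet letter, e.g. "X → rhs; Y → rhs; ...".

  step 0 ⇒ step 1: DAAD ⇒ CDA·BB·BB·CDA
    A ↦ BB
    D ↦ CDA
    B ↦ CBC  (constrained at step 1)
    C ↦ ADC  (constrained at step 1)

A->BB, B->CBC, C->ADC, D->CDA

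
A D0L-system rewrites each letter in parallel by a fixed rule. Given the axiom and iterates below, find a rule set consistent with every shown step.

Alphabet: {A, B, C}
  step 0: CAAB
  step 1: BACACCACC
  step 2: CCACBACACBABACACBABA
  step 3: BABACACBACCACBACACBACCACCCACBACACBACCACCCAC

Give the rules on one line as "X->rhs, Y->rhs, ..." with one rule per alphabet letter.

  step 2 ⇒ step 3: CCACBACACBABACACBABA ⇒ BA·BA·CAC·BA·C·CAC·BA·CAC·BA·C·CAC·C·CAC·BA·CAC·BA·C·CAC·C·CAC
    A ↦ CAC
    B ↦ C
    C ↦ BA

A->CAC, B->C, C->BA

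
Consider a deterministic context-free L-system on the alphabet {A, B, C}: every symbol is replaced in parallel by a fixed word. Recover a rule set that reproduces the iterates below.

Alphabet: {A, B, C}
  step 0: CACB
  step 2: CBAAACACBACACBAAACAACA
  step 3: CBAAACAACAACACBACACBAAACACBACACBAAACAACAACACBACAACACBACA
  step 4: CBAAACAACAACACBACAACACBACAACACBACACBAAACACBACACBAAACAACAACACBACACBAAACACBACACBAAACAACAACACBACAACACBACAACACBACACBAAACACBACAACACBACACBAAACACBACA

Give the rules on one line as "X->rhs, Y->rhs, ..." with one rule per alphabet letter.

A->ACA, B->AA, C->CB

  step 3 ⇒ step 4: CBAAACAACAACACBACACBAAACACBACACBAAACAACAACACBACAACACBACA ⇒ CB·AA·ACA·ACA·ACA·CB·ACA·ACA·CB·ACA·ACA·CB·ACA·CB·AA·ACA·CB·ACA·CB·AA·ACA·ACA·ACA·CB·ACA·CB·AA·ACA·CB·ACA·CB·AA·ACA·ACA·ACA·CB·ACA·ACA·CB·ACA·ACA·CB·ACA·CB·AA·ACA·CB·ACA·ACA·CB·ACA·CB·AA·ACA·CB·ACA
    A ↦ ACA
    B ↦ AA
    C ↦ CB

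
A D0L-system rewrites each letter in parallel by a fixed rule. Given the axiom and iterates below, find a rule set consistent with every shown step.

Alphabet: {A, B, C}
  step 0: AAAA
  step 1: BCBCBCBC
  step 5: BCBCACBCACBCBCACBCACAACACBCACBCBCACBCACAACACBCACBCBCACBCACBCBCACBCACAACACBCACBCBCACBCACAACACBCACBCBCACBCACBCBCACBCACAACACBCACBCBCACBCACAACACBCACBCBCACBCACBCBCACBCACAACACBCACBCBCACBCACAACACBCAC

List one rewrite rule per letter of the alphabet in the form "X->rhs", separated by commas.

  step 0 ⇒ step 1: AAAA ⇒ BC·BC·BC·BC
    A ↦ BC
    B ↦ AAC  (constrained at step 1)
    C ↦ AC  (constrained at step 1)

A->BC, B->AAC, C->AC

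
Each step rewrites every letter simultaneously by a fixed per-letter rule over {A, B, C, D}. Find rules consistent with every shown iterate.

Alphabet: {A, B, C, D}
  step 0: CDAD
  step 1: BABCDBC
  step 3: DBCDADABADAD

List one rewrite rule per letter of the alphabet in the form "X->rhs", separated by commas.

A->D, B->A, C->BA, D->BC

  step 0 ⇒ step 1: CDAD ⇒ BA·BC·D·BC
    A ↦ D
    C ↦ BA
    D ↦ BC
    B ↦ A  (constrained at step 1)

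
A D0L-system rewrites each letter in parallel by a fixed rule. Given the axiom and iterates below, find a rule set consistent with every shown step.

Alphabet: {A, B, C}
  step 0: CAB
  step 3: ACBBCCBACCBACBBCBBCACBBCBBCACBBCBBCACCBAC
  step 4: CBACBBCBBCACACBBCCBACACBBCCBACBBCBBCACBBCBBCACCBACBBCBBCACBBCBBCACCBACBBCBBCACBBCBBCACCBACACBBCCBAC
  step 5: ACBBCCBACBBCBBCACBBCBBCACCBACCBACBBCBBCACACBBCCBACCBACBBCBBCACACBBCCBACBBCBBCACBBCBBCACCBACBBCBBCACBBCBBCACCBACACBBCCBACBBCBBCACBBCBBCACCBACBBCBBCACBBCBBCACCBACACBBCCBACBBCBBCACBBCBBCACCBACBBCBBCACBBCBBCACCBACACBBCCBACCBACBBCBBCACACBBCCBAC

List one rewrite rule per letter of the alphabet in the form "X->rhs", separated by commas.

A->CB, B->BBC, C->AC

  step 4 ⇒ step 5: CBACBBCBBCACACBBCCBACACBBCCBACBBCBBCACBBCBBCACCBACBBCBBCACBBCBBCACCBACBBCBBCACBBCBBCACCBACACBBCCBAC ⇒ AC·BBC·CB·AC·BBC·BBC·AC·BBC·BBC·AC·CB·AC·CB·AC·BBC·BBC·AC·AC·BBC·CB·AC·CB·AC·BBC·BBC·AC·AC·BBC·CB·AC·BBC·BBC·AC·BBC·BBC·AC·CB·AC·BBC·BBC·AC·BBC·BBC·AC·CB·AC·AC·BBC·CB·AC·BBC·BBC·AC·BBC·BBC·AC·CB·AC·BBC·BBC·AC·BBC·BBC·AC·CB·AC·AC·BBC·CB·AC·BBC·BBC·AC·BBC·BBC·AC·CB·AC·BBC·BBC·AC·BBC·BBC·AC·CB·AC·AC·BBC·CB·AC·CB·AC·BBC·BBC·AC·AC·BBC·CB·AC
    A ↦ CB
    B ↦ BBC
    C ↦ AC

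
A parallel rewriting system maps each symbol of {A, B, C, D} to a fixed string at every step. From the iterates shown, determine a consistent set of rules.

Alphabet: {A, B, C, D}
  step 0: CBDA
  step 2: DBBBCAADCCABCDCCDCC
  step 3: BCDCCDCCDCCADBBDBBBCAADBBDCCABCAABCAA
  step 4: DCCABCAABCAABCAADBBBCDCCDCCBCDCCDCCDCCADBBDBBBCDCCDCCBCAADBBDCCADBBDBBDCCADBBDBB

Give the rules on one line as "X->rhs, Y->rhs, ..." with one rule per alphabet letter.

A->DBB, B->DCC, C->A, D->BC

  step 3 ⇒ step 4: BCDCCDCCDCCADBBDBBBCAADBBDCCABCAABCAA ⇒ DCC·A·BC·A·A·BC·A·A·BC·A·A·DBB·BC·DCC·DCC·BC·DCC·DCC·DCC·A·DBB·DBB·BC·DCC·DCC·BC·A·A·DBB·DCC·A·DBB·DBB·DCC·A·DBB·DBB
    A ↦ DBB
    B ↦ DCC
    C ↦ A
    D ↦ BC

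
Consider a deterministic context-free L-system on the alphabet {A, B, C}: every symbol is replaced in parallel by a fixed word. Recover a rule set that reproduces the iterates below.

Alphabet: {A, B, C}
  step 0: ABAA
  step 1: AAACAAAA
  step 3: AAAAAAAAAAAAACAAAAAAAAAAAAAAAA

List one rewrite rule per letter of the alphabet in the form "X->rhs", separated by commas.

  step 0 ⇒ step 1: ABAA ⇒ AA·AC·AA·AA
    A ↦ AA
    B ↦ AC
    C ↦ B  (constrained at step 1)

A->AA, B->AC, C->B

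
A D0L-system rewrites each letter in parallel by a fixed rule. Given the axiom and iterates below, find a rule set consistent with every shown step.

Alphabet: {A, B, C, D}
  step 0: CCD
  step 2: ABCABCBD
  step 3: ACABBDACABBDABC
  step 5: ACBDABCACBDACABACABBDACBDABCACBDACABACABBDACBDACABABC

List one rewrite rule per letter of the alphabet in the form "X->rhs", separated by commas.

A->AC, B->AB, C->BD, D->C

  step 2 ⇒ step 3: ABCABCBD ⇒ AC·AB·BD·AC·AB·BD·AB·C
    A ↦ AC
    B ↦ AB
    C ↦ BD
    D ↦ C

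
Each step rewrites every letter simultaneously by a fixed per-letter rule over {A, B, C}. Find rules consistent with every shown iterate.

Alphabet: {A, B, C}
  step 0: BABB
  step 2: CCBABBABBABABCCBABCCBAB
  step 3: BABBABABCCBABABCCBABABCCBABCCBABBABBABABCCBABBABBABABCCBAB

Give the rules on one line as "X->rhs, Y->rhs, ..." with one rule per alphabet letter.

  step 2 ⇒ step 3: CCBABBABBABABCCBABCCBAB ⇒ BAB·BAB·AB·CCB·AB·AB·CCB·AB·AB·CCB·AB·CCB·AB·BAB·BAB·AB·CCB·AB·BAB·BAB·AB·CCB·AB
    A ↦ CCB
    B ↦ AB
    C ↦ BAB

A->CCB, B->AB, C->BAB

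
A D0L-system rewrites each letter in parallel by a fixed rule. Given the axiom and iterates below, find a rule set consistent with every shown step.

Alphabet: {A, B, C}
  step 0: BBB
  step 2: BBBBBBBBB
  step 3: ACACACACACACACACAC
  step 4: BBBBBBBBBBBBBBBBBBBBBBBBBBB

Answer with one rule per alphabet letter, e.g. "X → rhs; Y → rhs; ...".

  step 3 ⇒ step 4: ACACACACACACACACAC ⇒ BB·B·BB·B·BB·B·BB·B·BB·B·BB·B·BB·B·BB·B·BB·B
    A ↦ BB
    C ↦ B
  step 2 ⇒ step 3: BBBBBBBBB ⇒ AC·AC·AC·AC·AC·AC·AC·AC·AC
    B ↦ AC

A->BB, B->AC, C->B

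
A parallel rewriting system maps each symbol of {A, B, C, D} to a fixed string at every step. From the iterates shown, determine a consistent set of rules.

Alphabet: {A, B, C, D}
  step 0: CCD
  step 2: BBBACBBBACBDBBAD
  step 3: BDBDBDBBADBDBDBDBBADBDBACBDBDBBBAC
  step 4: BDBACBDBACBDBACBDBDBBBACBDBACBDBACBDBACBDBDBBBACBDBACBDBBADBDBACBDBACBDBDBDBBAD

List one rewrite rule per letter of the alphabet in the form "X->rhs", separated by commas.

A->BB, B->BD, C->AD, D->BAC

  step 3 ⇒ step 4: BDBDBDBBADBDBDBDBBADBDBACBDBDBBBAC ⇒ BD·BAC·BD·BAC·BD·BAC·BD·BD·BB·BAC·BD·BAC·BD·BAC·BD·BAC·BD·BD·BB·BAC·BD·BAC·BD·BB·AD·BD·BAC·BD·BAC·BD·BD·BD·BB·AD
    A ↦ BB
    B ↦ BD
    C ↦ AD
    D ↦ BAC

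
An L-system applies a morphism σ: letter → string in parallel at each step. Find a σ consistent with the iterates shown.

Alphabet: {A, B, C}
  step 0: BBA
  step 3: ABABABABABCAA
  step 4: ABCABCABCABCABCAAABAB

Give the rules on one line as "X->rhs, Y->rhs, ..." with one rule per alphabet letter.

  step 3 ⇒ step 4: ABABABABABCAA ⇒ AB·C·AB·C·AB·C·AB·C·AB·C·AA·AB·AB
    A ↦ AB
    B ↦ C
    C ↦ AA

A->AB, B->C, C->AA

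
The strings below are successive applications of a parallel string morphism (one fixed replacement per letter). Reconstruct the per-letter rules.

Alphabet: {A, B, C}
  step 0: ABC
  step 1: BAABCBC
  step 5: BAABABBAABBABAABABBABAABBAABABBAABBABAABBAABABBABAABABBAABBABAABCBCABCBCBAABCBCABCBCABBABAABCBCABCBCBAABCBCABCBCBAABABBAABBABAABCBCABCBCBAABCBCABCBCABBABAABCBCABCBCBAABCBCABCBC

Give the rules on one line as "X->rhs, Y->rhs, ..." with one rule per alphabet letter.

  step 0 ⇒ step 1: ABC ⇒ BA·AB·CBC
    A ↦ BA
    B ↦ AB
    C ↦ CBC

A->BA, B->AB, C->CBC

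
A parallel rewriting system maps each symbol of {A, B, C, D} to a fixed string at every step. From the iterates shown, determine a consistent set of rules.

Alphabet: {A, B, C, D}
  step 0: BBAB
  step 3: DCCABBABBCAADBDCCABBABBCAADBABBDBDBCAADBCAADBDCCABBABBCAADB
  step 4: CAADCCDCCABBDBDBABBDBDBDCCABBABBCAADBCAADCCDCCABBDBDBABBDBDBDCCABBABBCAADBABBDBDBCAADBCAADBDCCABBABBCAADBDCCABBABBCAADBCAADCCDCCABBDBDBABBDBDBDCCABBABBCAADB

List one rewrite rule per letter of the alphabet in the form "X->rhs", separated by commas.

  step 3 ⇒ step 4: DCCABBABBCAADBDCCABBABBCAADBABBDBDBCAADBCAADBDCCABBABBCAADB ⇒ CAA·DCC·DCC·ABB·DB·DB·ABB·DB·DB·DCC·ABB·ABB·CAA·DB·CAA·DCC·DCC·ABB·DB·DB·ABB·DB·DB·DCC·ABB·ABB·CAA·DB·ABB·DB·DB·CAA·DB·CAA·DB·DCC·ABB·ABB·CAA·DB·DCC·ABB·ABB·CAA·DB·CAA·DCC·DCC·ABB·DB·DB·ABB·DB·DB·DCC·ABB·ABB·CAA·DB
    A ↦ ABB
    B ↦ DB
    C ↦ DCC
    D ↦ CAA

A->ABB, B->DB, C->DCC, D->CAA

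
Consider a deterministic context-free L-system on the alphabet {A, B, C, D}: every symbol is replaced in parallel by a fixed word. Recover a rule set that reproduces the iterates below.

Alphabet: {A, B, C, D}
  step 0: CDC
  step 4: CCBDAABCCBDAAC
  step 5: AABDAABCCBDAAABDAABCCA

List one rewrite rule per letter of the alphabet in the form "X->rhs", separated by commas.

A->C, B->BDA, C->A, D->AB

  step 4 ⇒ step 5: CCBDAABCCBDAAC ⇒ A·A·BDA·AB·C·C·BDA·A·A·BDA·AB·C·C·A
    A ↦ C
    B ↦ BDA
    C ↦ A
    D ↦ AB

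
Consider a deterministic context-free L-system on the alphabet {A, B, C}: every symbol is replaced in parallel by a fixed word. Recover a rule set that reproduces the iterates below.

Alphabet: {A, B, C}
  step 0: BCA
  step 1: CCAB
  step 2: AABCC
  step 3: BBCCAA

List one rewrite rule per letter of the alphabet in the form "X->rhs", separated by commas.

  step 2 ⇒ step 3: AABCC ⇒ B·B·CC·A·A
    A ↦ B
    B ↦ CC
    C ↦ A

A->B, B->CC, C->A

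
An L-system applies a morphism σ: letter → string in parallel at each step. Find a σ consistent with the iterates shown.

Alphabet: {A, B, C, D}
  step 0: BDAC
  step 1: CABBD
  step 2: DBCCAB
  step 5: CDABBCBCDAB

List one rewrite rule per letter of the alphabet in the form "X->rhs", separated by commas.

A->B, B->C, C->D, D->AB

  step 1 ⇒ step 2: CABBD ⇒ D·B·C·C·AB
    A ↦ B
    B ↦ C
    C ↦ D
    D ↦ AB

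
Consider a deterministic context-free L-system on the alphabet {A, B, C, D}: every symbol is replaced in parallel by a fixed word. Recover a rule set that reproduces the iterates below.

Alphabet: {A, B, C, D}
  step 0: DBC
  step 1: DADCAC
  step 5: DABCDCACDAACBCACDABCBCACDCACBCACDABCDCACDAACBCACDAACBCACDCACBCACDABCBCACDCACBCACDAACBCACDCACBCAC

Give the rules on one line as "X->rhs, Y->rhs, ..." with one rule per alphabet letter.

A->BC, B->DC, C->AC, D->DA

  step 0 ⇒ step 1: DBC ⇒ DA·DC·AC
    B ↦ DC
    C ↦ AC
    D ↦ DA
    A ↦ BC  (constrained at step 1)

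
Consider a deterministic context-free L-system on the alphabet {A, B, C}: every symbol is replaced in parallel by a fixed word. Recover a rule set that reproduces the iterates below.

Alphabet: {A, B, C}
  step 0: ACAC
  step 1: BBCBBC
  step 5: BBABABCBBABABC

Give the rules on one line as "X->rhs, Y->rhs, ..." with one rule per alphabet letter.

A->B, B->A, C->BC

  step 0 ⇒ step 1: ACAC ⇒ B·BC·B·BC
    A ↦ B
    C ↦ BC
    B ↦ A  (constrained at step 1)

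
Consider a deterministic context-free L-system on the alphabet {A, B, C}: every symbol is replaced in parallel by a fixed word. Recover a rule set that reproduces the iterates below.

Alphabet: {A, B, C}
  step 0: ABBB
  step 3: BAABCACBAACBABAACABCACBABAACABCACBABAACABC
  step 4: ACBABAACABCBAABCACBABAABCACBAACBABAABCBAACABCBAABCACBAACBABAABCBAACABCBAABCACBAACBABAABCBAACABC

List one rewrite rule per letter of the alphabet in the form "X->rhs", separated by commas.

  step 3 ⇒ step 4: BAABCACBAACBABAACABCACBABAACABCACBABAACABC ⇒ AC·BA·BA·AC·ABC·BA·ABC·AC·BA·BA·ABC·AC·BA·AC·BA·BA·ABC·BA·AC·ABC·BA·ABC·AC·BA·AC·BA·BA·ABC·BA·AC·ABC·BA·ABC·AC·BA·AC·BA·BA·ABC·BA·AC·ABC
    A ↦ BA
    B ↦ AC
    C ↦ ABC

A->BA, B->AC, C->ABC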